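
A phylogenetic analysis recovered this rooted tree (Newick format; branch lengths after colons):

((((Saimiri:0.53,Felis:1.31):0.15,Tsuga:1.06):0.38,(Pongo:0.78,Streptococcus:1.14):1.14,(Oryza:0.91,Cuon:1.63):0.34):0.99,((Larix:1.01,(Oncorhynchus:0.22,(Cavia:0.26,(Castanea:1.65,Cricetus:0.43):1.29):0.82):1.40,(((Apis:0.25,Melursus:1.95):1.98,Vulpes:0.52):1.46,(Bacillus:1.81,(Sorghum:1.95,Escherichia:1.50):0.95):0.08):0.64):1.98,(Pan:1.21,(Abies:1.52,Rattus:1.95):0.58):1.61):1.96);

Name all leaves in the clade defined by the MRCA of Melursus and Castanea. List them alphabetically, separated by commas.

Apis, Bacillus, Castanea, Cavia, Cricetus, Escherichia, Larix, Melursus, Oncorhynchus, Sorghum, Vulpes

Tracing Melursus: it sits inside (Apis,Melursus).
Tracing Castanea: it sits inside (Castanea,Cricetus).
The smallest clade enclosing both is (Larix,(Oncorhynchus,(Cavia,(Castanea,Cricetus))),(((Apis,Melursus),Vulpes),(Bacillus,(Sorghum,Escherichia)))); the answer is its 11 terminal taxa in alphabetical order.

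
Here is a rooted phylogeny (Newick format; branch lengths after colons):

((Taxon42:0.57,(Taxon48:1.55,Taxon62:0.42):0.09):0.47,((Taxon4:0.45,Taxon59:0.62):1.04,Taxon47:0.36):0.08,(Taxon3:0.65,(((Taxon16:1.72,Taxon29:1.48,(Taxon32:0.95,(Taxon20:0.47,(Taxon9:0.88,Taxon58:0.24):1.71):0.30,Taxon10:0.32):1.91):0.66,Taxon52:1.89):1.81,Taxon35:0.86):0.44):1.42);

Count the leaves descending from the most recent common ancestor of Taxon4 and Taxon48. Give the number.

16

The MRCA of Taxon4 and Taxon48 is the root, so the clade is the entire tree.
That clade contains 16 terminal taxa: Taxon10, Taxon16, Taxon20, Taxon29, Taxon3, Taxon32, Taxon35, Taxon4, Taxon42, Taxon47, Taxon48, Taxon52, Taxon58, Taxon59, Taxon62, Taxon9.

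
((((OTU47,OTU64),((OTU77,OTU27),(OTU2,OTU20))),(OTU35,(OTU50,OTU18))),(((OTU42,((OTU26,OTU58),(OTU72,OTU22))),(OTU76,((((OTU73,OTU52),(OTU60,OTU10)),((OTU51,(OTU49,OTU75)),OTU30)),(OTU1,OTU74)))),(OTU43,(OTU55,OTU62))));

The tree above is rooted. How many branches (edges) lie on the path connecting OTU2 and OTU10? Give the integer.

The MRCA of OTU2 and OTU10 is the root of the tree.
From OTU2 up to that node: 5 branches. From OTU10 up to the same node: 8 branches. Total: 5 + 8 = 13.

13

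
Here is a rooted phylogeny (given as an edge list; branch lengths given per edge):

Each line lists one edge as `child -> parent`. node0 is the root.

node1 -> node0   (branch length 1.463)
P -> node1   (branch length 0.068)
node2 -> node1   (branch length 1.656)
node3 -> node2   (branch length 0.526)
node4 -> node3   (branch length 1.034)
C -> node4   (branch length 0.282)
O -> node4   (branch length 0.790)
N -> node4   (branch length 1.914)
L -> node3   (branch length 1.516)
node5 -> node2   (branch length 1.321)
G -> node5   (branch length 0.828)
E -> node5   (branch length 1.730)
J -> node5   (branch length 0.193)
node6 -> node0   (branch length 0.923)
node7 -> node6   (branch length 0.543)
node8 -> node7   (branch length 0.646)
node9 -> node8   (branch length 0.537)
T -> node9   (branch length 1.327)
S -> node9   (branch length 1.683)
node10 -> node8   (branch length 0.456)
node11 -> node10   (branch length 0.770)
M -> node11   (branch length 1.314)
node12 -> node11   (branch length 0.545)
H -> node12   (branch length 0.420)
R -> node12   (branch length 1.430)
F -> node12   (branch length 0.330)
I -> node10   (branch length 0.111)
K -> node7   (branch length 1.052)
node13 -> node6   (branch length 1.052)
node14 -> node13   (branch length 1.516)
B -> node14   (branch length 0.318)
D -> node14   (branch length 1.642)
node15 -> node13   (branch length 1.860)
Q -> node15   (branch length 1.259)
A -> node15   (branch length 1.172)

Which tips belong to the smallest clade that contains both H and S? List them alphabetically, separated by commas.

Tracing H: it sits inside (H,R,F).
Tracing S: it sits inside (T,S).
The smallest clade enclosing both is ((T,S),((M,(H,R,F)),I)); the answer is its 7 terminal taxa in alphabetical order.

F, H, I, M, R, S, T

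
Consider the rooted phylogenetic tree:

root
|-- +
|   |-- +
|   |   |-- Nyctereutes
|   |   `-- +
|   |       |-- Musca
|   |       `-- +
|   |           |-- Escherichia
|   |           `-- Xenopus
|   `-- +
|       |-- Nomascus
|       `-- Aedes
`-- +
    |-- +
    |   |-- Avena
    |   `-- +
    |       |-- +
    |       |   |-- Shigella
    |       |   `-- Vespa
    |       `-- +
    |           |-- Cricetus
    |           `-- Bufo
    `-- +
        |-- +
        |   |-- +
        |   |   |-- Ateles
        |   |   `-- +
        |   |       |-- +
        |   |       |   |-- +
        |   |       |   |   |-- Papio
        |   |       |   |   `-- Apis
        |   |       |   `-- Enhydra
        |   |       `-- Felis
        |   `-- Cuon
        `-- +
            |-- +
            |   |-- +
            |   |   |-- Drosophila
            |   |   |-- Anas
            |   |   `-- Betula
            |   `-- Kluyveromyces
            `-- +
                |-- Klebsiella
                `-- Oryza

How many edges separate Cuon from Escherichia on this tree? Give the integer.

The MRCA of Cuon and Escherichia is the root of the tree.
From Cuon up to that node: 4 branches. From Escherichia up to the same node: 5 branches. Total: 4 + 5 = 9.

9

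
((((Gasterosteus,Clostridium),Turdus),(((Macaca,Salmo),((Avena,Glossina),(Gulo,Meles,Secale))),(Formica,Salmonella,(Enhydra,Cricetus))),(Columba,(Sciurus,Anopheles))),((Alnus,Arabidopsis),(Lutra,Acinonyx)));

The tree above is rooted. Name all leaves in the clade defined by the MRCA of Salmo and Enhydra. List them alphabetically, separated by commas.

Avena, Cricetus, Enhydra, Formica, Glossina, Gulo, Macaca, Meles, Salmo, Salmonella, Secale

Tracing Salmo: it sits inside (Macaca,Salmo).
Tracing Enhydra: it sits inside (Enhydra,Cricetus).
The smallest clade enclosing both is (((Macaca,Salmo),((Avena,Glossina),(Gulo,Meles,Secale))),(Formica,Salmonella,(Enhydra,Cricetus))); the answer is its 11 terminal taxa in alphabetical order.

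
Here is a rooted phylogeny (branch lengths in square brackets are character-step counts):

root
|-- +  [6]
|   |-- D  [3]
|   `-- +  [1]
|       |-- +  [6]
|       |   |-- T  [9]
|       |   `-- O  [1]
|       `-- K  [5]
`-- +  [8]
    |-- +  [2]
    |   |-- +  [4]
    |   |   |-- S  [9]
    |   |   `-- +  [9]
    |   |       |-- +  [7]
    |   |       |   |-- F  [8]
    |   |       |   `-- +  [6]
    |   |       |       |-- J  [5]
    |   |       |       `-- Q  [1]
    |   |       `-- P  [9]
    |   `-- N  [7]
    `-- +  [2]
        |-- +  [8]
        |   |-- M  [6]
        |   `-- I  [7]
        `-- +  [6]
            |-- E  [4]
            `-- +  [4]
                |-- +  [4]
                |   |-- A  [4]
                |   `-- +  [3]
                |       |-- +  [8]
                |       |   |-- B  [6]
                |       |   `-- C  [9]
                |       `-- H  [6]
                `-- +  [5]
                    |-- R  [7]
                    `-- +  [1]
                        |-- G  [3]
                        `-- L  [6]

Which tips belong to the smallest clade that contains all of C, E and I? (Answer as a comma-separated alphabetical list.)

A, B, C, E, G, H, I, L, M, R

Tracing C: it sits inside (B,C).
Tracing E: it sits inside (E,((A,((B,C),H)),(R,(G,L)))).
Tracing I: it sits inside (M,I).
The smallest clade enclosing all 3 is ((M,I),(E,((A,((B,C),H)),(R,(G,L))))); the answer is its 10 terminal taxa in alphabetical order.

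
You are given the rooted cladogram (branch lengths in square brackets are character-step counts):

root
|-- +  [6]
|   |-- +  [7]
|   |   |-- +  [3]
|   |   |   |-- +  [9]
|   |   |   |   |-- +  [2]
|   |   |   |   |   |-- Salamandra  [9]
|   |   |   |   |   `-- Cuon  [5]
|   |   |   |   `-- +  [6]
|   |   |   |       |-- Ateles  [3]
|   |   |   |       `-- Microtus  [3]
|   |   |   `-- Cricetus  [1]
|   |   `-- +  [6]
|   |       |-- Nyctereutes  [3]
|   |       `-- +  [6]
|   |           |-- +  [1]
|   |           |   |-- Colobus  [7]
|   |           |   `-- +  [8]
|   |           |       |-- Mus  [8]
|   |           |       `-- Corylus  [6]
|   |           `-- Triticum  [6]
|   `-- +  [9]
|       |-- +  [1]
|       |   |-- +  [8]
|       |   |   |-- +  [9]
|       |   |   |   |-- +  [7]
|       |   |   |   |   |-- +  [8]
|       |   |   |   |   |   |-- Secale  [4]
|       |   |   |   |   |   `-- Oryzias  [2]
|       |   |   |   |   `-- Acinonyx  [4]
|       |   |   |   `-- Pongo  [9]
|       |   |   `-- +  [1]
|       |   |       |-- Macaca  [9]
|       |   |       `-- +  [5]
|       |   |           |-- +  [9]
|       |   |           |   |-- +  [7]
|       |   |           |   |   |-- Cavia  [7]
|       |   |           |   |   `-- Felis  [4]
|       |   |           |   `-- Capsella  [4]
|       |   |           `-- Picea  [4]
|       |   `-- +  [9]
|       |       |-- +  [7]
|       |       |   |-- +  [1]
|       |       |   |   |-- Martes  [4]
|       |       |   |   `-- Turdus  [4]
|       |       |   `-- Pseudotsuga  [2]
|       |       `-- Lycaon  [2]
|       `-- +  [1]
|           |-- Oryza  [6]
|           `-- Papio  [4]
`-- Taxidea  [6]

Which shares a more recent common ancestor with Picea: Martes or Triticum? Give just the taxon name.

The MRCA of Picea and Martes subtends (((((Secale,Oryzias),Acinonyx),Pongo),(Macaca,(((Cavia,Felis),Capsella),Picea))),(((Martes,Turdus),Pseudotsuga),Lycaon)) (13 taxa).
The MRCA of Picea and Triticum subtends (((((Salamandra,Cuon),(Ateles,Microtus)),Cricetus),(Nyctereutes,((Colobus,(Mus,Corylus)),Triticum))),((((((Secale,Oryzias),Acinonyx),Pongo),(Macaca,(((Cavia,Felis),Capsella),Picea))),(((Martes,Turdus),Pseudotsuga),Lycaon)),(Oryza,Papio))) (25 taxa).
The first is nested inside the second, so Picea shares a more recent common ancestor with Martes.

Martes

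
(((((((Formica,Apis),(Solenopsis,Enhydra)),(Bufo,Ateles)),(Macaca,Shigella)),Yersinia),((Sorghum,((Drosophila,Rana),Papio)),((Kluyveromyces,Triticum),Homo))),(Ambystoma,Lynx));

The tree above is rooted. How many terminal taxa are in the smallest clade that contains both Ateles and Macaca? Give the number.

8

The MRCA of Ateles and Macaca is the node subtending ((((Formica,Apis),(Solenopsis,Enhydra)),(Bufo,Ateles)),(Macaca,Shigella)).
That clade contains 8 terminal taxa: Apis, Ateles, Bufo, Enhydra, Formica, Macaca, Shigella, Solenopsis.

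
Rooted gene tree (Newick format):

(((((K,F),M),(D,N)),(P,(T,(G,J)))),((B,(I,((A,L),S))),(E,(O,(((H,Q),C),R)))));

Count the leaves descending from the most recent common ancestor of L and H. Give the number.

The MRCA of L and H is the node subtending ((B,(I,((A,L),S))),(E,(O,(((H,Q),C),R)))).
That clade contains 11 terminal taxa: A, B, C, E, H, I, L, O, Q, R, S.

11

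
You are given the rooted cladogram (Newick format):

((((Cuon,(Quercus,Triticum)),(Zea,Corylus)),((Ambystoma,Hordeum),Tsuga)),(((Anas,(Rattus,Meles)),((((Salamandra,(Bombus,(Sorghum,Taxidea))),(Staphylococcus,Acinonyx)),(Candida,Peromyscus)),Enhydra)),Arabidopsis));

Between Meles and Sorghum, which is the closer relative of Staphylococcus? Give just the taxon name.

The MRCA of Staphylococcus and Sorghum subtends ((Salamandra,(Bombus,(Sorghum,Taxidea))),(Staphylococcus,Acinonyx)) (6 taxa).
The MRCA of Staphylococcus and Meles subtends ((Anas,(Rattus,Meles)),((((Salamandra,(Bombus,(Sorghum,Taxidea))),(Staphylococcus,Acinonyx)),(Candida,Peromyscus)),Enhydra)) (12 taxa).
The first is nested inside the second, so Staphylococcus shares a more recent common ancestor with Sorghum.

Sorghum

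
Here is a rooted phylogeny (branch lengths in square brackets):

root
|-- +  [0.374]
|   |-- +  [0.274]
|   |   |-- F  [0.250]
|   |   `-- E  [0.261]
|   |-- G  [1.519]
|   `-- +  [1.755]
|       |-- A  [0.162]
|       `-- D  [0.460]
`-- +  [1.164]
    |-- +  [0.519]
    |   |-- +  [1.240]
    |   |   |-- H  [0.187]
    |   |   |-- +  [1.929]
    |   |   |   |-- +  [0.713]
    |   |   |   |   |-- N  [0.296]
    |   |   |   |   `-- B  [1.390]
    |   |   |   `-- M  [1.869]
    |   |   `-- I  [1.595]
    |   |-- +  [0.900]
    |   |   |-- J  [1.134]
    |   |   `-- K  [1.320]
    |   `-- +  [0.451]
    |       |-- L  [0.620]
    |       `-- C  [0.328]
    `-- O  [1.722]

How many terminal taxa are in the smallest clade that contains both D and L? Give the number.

15

The MRCA of D and L is the root, so the clade is the entire tree.
That clade contains 15 terminal taxa: A, B, C, D, E, F, G, H, I, J, K, L, M, N, O.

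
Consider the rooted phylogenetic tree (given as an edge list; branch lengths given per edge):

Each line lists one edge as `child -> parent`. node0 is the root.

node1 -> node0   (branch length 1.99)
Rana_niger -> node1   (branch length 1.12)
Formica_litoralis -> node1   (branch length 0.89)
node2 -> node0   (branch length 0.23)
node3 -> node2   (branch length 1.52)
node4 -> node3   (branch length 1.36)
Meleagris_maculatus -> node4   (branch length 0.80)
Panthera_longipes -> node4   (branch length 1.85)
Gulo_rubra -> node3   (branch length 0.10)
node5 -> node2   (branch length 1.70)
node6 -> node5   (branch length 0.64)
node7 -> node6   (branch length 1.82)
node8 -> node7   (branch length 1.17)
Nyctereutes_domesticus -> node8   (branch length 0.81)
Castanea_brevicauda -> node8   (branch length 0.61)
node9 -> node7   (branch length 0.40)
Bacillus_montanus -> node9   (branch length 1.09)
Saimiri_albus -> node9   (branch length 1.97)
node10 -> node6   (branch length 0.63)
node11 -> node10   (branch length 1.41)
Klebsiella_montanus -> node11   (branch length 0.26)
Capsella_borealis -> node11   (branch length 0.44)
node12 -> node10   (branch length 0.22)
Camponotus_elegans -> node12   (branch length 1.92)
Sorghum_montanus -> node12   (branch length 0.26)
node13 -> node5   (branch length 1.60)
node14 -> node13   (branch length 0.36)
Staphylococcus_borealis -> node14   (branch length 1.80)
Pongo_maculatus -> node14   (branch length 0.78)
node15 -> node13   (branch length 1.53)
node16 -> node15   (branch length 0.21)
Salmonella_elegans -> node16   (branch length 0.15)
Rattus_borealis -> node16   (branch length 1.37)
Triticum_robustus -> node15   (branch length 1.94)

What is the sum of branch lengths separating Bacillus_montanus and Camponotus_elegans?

6.08

The path runs Bacillus_montanus → … → MRCA → … → Camponotus_elegans; the MRCA is the node subtending (((Nyctereutes_domesticus,Castanea_brevicauda),(Bacillus_montanus,Saimiri_albus)),((Klebsiella_montanus,Capsella_borealis),(Camponotus_elegans,Sorghum_montanus))).
Branch lengths along that path: 1.09 + 0.40 + 1.82 + 0.63 + 0.22 + 1.92 = 6.08.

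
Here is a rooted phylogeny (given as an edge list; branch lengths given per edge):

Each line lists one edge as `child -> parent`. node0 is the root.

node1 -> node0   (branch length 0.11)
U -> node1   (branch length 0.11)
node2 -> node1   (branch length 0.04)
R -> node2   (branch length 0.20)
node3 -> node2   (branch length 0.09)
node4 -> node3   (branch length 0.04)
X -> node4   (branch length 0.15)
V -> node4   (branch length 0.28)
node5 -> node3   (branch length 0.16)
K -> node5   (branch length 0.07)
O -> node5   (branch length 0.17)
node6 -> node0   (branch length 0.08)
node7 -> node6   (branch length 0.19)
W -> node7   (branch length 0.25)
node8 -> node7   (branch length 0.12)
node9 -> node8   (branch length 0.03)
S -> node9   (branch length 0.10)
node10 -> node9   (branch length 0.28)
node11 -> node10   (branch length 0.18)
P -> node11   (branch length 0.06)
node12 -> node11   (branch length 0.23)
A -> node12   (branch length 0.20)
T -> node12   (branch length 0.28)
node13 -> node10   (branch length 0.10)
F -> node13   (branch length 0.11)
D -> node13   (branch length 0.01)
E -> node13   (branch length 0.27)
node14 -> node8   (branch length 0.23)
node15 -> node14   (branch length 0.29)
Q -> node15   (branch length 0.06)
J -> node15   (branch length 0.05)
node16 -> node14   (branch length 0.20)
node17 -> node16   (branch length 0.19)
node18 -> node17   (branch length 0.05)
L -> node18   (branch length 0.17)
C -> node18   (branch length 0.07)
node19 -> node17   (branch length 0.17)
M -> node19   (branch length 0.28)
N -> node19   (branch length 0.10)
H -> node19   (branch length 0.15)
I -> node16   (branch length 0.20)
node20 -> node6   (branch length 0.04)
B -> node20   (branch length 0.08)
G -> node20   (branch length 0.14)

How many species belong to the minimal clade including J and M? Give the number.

The MRCA of J and M is the node subtending ((Q,J),(((L,C),(M,N,H)),I)).
That clade contains 8 terminal taxa: C, H, I, J, L, M, N, Q.

8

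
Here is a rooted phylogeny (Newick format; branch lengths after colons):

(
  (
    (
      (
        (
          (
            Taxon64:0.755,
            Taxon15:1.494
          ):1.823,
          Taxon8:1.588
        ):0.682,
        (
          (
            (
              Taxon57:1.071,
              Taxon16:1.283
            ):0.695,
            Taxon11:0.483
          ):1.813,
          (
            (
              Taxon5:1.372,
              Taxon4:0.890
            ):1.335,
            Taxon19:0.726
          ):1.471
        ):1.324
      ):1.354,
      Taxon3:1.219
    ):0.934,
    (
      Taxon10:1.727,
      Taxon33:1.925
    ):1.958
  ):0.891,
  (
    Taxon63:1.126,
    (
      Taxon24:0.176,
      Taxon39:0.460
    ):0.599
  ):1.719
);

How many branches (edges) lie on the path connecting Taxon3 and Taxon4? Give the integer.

The MRCA of Taxon3 and Taxon4 is the node subtending ((((Taxon64,Taxon15),Taxon8),(((Taxon57,Taxon16),Taxon11),((Taxon5,Taxon4),Taxon19))),Taxon3).
From Taxon3 up to that node: 1 branch. From Taxon4 up to the same node: 5 branches. Total: 1 + 5 = 6.

6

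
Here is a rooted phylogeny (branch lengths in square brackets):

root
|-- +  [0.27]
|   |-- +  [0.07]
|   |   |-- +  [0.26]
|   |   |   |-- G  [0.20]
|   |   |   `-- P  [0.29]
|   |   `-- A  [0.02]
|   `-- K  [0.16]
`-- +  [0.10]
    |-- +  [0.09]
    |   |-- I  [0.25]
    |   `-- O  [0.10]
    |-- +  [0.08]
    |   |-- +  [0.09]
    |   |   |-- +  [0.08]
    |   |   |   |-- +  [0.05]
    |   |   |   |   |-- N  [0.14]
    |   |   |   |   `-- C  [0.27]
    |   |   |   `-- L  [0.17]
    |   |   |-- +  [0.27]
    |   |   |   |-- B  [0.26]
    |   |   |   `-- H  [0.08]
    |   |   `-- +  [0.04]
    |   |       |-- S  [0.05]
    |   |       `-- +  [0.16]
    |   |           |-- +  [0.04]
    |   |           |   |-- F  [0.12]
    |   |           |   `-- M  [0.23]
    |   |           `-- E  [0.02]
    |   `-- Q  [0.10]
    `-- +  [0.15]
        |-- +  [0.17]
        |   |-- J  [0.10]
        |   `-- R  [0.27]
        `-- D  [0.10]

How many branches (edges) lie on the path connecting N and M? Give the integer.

The MRCA of N and M is the node subtending (((N,C),L),(B,H),(S,((F,M),E))).
From N up to that node: 3 branches. From M up to the same node: 4 branches. Total: 3 + 4 = 7.

7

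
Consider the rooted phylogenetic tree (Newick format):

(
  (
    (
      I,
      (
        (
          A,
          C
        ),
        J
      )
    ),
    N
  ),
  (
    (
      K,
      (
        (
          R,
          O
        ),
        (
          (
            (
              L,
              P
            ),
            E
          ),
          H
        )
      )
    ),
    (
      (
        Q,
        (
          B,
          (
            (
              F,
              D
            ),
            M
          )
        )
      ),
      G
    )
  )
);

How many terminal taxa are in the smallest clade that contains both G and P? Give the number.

13

The MRCA of G and P is the node subtending ((K,((R,O),(((L,P),E),H))),((Q,(B,((F,D),M))),G)).
That clade contains 13 terminal taxa: B, D, E, F, G, H, K, L, M, O, P, Q, R.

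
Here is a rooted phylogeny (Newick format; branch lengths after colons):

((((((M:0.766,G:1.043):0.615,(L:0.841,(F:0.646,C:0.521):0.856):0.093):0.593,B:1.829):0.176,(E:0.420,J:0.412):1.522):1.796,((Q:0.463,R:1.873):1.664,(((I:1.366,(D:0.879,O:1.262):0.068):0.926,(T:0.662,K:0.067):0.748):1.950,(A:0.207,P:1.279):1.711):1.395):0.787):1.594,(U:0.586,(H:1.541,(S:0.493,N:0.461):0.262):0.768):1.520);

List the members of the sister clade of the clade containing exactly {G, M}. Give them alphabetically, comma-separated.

The clade containing exactly {G, M} attaches to the tree at the node subtending ((M,G),(L,(F,C))).
The other lineage descending from that same node — the sister group — is (L,(F,C)); its 3 tips in alphabetical order are the answer.

C, F, L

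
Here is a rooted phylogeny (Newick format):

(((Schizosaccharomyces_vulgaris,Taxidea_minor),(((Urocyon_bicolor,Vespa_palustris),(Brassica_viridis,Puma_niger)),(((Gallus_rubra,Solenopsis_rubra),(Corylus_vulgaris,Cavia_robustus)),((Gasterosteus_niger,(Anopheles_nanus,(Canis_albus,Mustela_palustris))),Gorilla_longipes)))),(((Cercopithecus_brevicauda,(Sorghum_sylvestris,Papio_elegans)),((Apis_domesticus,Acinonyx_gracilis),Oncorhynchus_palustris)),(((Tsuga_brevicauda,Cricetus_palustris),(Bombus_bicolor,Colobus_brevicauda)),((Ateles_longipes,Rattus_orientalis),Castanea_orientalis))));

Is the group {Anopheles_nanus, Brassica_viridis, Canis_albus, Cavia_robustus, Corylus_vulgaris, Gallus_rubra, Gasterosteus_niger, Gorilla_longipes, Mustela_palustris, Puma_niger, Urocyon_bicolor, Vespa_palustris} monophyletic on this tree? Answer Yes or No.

No

The MRCA of the listed taxa subtends (((Urocyon_bicolor,Vespa_palustris),(Brassica_viridis,Puma_niger)),(((Gallus_rubra,Solenopsis_rubra),(Corylus_vulgaris,Cavia_robustus)),((Gasterosteus_niger,(Anopheles_nanus,(Canis_albus,Mustela_palustris))),Gorilla_longipes))).
That clade also contains Solenopsis_rubra, which is not in the proposed group, so the group is not monophyletic.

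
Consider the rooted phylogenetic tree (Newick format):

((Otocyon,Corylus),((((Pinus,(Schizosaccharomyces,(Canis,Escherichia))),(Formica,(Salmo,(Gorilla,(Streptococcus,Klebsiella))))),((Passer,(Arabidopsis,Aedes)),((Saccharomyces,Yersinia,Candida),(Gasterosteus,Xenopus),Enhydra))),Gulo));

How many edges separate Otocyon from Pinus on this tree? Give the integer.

The MRCA of Otocyon and Pinus is the root of the tree.
From Otocyon up to that node: 2 branches. From Pinus up to the same node: 5 branches. Total: 2 + 5 = 7.

7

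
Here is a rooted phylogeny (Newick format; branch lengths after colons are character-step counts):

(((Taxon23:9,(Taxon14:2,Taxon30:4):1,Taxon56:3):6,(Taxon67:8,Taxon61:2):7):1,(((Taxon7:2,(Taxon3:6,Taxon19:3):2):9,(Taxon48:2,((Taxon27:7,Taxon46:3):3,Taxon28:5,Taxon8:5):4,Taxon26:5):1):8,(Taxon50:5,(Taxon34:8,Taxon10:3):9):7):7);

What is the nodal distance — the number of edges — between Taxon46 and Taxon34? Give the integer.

8

The MRCA of Taxon46 and Taxon34 is the node subtending (((Taxon7,(Taxon3,Taxon19)),(Taxon48,((Taxon27,Taxon46),Taxon28,Taxon8),Taxon26)),(Taxon50,(Taxon34,Taxon10))).
From Taxon46 up to that node: 5 branches. From Taxon34 up to the same node: 3 branches. Total: 5 + 3 = 8.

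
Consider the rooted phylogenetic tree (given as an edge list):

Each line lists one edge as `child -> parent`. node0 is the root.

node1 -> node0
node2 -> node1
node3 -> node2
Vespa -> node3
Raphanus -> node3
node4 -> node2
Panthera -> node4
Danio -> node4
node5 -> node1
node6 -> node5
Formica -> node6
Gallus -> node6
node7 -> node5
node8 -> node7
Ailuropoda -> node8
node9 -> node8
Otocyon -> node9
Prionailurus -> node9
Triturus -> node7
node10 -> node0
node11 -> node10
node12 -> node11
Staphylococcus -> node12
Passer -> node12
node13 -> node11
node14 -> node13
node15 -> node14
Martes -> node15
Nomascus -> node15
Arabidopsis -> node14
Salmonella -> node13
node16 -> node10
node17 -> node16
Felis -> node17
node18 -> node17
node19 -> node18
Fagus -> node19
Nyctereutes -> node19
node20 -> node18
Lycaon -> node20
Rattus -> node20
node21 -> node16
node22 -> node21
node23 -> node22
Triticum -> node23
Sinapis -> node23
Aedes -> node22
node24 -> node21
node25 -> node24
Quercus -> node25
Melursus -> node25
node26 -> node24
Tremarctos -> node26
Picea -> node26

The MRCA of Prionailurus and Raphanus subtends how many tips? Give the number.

10

The MRCA of Prionailurus and Raphanus is the node subtending (((Vespa,Raphanus),(Panthera,Danio)),((Formica,Gallus),((Ailuropoda,(Otocyon,Prionailurus)),Triturus))).
That clade contains 10 terminal taxa: Ailuropoda, Danio, Formica, Gallus, Otocyon, Panthera, Prionailurus, Raphanus, Triturus, Vespa.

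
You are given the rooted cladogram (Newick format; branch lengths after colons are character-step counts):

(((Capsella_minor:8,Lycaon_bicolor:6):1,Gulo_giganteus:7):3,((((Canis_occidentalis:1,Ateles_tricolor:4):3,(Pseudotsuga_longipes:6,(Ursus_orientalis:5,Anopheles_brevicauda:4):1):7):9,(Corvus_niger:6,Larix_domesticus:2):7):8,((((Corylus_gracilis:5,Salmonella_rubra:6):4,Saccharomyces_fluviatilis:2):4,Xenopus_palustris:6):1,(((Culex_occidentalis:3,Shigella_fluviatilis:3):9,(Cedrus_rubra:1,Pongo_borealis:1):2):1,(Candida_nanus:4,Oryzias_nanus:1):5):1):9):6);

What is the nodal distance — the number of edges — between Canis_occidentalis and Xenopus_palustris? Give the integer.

The MRCA of Canis_occidentalis and Xenopus_palustris is the node subtending ((((Canis_occidentalis,Ateles_tricolor),(Pseudotsuga_longipes,(Ursus_orientalis,Anopheles_brevicauda))),(Corvus_niger,Larix_domesticus)),((((Corylus_gracilis,Salmonella_rubra),Saccharomyces_fluviatilis),Xenopus_palustris),(((Culex_occidentalis,Shigella_fluviatilis),(Cedrus_rubra,Pongo_borealis)),(Candida_nanus,Oryzias_nanus)))).
From Canis_occidentalis up to that node: 4 branches. From Xenopus_palustris up to the same node: 3 branches. Total: 4 + 3 = 7.

7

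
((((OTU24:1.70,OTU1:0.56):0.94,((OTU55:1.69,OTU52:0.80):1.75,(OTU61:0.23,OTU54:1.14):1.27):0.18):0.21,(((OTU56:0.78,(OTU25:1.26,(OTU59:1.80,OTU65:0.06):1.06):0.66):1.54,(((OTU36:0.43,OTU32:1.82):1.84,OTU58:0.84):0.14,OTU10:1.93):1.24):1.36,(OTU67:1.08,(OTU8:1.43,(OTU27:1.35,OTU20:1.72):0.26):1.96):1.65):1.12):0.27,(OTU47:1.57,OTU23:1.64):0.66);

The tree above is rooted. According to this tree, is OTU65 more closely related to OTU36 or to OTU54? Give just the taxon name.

The MRCA of OTU65 and OTU36 subtends ((OTU56,(OTU25,(OTU59,OTU65))),(((OTU36,OTU32),OTU58),OTU10)) (8 taxa).
The MRCA of OTU65 and OTU54 subtends (((OTU24,OTU1),((OTU55,OTU52),(OTU61,OTU54))),(((OTU56,(OTU25,(OTU59,OTU65))),(((OTU36,OTU32),OTU58),OTU10)),(OTU67,(OTU8,(OTU27,OTU20))))) (18 taxa).
The first is nested inside the second, so OTU65 shares a more recent common ancestor with OTU36.

OTU36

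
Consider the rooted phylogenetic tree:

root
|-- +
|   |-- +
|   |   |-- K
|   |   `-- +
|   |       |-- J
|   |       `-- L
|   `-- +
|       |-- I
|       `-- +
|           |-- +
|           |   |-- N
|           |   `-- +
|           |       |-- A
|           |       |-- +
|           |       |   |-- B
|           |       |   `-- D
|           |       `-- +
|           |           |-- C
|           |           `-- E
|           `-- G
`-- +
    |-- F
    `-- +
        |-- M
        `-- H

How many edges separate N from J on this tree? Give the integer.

7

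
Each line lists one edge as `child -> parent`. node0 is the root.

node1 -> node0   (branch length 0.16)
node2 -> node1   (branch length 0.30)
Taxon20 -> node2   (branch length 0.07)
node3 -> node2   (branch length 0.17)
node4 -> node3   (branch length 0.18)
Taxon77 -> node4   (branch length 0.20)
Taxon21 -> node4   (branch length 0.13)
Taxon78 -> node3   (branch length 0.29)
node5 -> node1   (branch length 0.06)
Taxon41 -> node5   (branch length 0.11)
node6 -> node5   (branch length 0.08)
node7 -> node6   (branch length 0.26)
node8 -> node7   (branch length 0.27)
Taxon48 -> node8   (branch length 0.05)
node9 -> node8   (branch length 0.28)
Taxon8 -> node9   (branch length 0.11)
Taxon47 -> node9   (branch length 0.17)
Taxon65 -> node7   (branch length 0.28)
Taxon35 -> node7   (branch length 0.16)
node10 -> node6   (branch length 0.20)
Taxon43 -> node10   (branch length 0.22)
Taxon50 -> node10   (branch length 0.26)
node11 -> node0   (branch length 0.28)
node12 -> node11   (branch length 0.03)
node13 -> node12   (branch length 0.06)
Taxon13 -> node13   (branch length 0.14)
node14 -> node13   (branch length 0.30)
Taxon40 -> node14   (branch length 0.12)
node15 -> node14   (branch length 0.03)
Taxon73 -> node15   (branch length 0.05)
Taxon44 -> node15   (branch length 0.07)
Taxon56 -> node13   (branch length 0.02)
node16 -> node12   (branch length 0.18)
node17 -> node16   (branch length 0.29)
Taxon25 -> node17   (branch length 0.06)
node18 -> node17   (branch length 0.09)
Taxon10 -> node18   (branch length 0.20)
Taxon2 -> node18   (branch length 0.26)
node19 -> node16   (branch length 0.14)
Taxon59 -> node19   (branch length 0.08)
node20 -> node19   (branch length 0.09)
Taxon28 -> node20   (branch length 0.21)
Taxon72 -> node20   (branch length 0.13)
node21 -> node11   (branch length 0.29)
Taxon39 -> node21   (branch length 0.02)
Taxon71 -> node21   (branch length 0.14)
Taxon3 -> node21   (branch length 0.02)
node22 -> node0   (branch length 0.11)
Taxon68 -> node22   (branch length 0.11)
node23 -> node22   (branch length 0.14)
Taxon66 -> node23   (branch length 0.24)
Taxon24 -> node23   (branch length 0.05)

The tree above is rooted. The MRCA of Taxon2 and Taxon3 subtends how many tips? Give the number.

The MRCA of Taxon2 and Taxon3 is the node subtending (((Taxon13,(Taxon40,(Taxon73,Taxon44)),Taxon56),((Taxon25,(Taxon10,Taxon2)),(Taxon59,(Taxon28,Taxon72)))),(Taxon39,Taxon71,Taxon3)).
That clade contains 14 terminal taxa: Taxon10, Taxon13, Taxon2, Taxon25, Taxon28, Taxon3, Taxon39, Taxon40, Taxon44, Taxon56, Taxon59, Taxon71, Taxon72, Taxon73.

14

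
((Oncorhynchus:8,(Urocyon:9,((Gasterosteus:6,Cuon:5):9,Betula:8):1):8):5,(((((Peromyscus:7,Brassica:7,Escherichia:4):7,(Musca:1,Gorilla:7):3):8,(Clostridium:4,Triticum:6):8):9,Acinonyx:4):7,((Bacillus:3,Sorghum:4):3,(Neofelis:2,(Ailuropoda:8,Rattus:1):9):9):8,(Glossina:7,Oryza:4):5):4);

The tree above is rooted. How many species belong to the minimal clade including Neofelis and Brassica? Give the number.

15

The MRCA of Neofelis and Brassica is the node subtending (((((Peromyscus,Brassica,Escherichia),(Musca,Gorilla)),(Clostridium,Triticum)),Acinonyx),((Bacillus,Sorghum),(Neofelis,(Ailuropoda,Rattus))),(Glossina,Oryza)).
That clade contains 15 terminal taxa: Acinonyx, Ailuropoda, Bacillus, Brassica, Clostridium, Escherichia, Glossina, Gorilla, Musca, Neofelis, Oryza, Peromyscus, Rattus, Sorghum, Triticum.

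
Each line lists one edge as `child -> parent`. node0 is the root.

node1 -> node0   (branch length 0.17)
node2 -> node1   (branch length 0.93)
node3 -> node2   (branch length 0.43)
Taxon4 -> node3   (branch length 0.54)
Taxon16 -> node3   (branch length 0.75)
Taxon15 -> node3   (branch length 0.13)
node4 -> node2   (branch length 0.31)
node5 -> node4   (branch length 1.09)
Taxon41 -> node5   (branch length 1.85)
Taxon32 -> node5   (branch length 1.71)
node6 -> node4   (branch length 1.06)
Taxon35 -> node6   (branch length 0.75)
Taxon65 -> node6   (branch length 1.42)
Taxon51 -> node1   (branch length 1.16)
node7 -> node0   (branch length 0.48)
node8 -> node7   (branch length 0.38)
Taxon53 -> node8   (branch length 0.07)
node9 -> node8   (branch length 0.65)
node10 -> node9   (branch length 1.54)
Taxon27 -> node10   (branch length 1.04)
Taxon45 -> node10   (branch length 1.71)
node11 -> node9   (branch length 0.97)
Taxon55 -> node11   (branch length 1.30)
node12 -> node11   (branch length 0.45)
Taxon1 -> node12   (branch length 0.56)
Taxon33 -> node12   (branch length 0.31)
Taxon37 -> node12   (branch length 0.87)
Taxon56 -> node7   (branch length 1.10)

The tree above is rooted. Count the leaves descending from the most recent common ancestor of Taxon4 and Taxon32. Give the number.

The MRCA of Taxon4 and Taxon32 is the node subtending ((Taxon4,Taxon16,Taxon15),((Taxon41,Taxon32),(Taxon35,Taxon65))).
That clade contains 7 terminal taxa: Taxon15, Taxon16, Taxon32, Taxon35, Taxon4, Taxon41, Taxon65.

7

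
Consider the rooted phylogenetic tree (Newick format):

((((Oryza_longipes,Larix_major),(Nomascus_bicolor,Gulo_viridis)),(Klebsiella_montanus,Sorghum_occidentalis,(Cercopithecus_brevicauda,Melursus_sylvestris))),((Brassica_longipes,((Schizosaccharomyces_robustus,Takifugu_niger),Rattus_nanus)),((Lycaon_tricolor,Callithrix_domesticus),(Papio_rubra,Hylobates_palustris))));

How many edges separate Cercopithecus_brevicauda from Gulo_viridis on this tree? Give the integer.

6

The MRCA of Cercopithecus_brevicauda and Gulo_viridis is the node subtending (((Oryza_longipes,Larix_major),(Nomascus_bicolor,Gulo_viridis)),(Klebsiella_montanus,Sorghum_occidentalis,(Cercopithecus_brevicauda,Melursus_sylvestris))).
From Cercopithecus_brevicauda up to that node: 3 branches. From Gulo_viridis up to the same node: 3 branches. Total: 3 + 3 = 6.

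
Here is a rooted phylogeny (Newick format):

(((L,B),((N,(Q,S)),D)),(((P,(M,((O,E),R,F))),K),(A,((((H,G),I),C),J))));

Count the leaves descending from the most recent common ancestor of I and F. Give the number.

The MRCA of I and F is the node subtending (((P,(M,((O,E),R,F))),K),(A,((((H,G),I),C),J))).
That clade contains 13 terminal taxa: A, C, E, F, G, H, I, J, K, M, O, P, R.

13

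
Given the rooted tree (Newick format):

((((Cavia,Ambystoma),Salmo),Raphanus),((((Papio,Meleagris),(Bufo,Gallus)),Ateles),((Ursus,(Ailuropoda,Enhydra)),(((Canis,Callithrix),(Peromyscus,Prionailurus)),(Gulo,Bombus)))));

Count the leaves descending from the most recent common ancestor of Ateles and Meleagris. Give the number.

The MRCA of Ateles and Meleagris is the node subtending (((Papio,Meleagris),(Bufo,Gallus)),Ateles).
That clade contains 5 terminal taxa: Ateles, Bufo, Gallus, Meleagris, Papio.

5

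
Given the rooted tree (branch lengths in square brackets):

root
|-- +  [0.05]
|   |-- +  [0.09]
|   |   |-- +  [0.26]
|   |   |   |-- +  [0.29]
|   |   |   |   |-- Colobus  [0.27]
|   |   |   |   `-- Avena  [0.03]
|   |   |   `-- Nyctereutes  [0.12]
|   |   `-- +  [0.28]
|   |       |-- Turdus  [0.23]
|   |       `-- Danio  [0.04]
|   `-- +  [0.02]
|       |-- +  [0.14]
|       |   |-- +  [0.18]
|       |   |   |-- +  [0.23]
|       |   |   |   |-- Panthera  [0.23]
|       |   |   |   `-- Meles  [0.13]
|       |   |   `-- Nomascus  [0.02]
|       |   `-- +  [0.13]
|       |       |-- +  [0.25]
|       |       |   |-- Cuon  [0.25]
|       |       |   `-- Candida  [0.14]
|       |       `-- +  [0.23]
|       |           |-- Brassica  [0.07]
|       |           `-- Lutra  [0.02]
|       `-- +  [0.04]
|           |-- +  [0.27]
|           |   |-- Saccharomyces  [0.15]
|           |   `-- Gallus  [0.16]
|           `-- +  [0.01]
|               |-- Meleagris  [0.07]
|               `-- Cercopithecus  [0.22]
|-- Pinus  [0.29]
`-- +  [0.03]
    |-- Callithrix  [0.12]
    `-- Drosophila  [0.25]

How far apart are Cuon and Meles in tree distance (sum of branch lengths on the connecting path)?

1.17

The path runs Cuon → … → MRCA → … → Meles; the MRCA is the node subtending (((Panthera,Meles),Nomascus),((Cuon,Candida),(Brassica,Lutra))).
Branch lengths along that path: 0.25 + 0.25 + 0.13 + 0.18 + 0.23 + 0.13 = 1.17.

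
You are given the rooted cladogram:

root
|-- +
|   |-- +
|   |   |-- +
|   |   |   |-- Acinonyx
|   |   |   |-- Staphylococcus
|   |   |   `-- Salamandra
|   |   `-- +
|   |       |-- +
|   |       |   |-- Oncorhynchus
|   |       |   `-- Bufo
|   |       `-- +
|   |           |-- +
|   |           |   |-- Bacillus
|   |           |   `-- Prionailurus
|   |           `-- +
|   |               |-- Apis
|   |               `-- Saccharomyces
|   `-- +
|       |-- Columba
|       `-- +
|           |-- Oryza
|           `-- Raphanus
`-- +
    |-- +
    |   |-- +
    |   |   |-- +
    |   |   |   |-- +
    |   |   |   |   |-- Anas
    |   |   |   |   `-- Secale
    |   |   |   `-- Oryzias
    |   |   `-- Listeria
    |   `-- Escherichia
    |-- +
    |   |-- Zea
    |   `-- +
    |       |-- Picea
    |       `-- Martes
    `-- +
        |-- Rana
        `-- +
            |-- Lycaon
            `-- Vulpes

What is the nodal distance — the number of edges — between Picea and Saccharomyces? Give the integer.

10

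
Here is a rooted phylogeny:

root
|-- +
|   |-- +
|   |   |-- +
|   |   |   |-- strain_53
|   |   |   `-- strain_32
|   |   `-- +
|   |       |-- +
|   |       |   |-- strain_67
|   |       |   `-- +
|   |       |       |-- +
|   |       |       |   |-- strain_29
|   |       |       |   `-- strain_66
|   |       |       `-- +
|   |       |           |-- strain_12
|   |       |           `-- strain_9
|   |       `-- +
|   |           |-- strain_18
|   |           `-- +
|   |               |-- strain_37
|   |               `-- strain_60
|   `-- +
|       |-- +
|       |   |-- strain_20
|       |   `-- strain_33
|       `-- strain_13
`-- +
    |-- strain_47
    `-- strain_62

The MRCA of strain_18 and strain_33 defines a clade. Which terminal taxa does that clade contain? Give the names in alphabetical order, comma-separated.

Tracing strain_18: it sits inside (strain_18,(strain_37,strain_60)).
Tracing strain_33: it sits inside (strain_20,strain_33).
The smallest clade enclosing both is (((strain_53,strain_32),((strain_67,((strain_29,strain_66),(strain_12,strain_9))),(strain_18,(strain_37,strain_60)))),((strain_20,strain_33),strain_13)); the answer is its 13 terminal taxa in alphabetical order.

strain_12, strain_13, strain_18, strain_20, strain_29, strain_32, strain_33, strain_37, strain_53, strain_60, strain_66, strain_67, strain_9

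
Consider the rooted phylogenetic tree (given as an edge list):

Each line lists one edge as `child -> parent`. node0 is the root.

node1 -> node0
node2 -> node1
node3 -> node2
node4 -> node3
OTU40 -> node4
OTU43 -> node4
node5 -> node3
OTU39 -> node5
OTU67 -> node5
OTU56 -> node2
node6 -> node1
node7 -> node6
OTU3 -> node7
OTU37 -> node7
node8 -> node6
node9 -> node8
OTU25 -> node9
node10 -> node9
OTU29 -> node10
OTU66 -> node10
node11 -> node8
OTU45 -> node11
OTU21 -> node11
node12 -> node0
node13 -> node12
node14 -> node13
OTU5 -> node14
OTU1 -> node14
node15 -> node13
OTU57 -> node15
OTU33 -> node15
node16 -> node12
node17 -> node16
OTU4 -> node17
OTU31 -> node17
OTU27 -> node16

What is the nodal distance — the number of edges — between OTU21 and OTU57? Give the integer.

9

The MRCA of OTU21 and OTU57 is the root of the tree.
From OTU21 up to that node: 5 branches. From OTU57 up to the same node: 4 branches. Total: 5 + 4 = 9.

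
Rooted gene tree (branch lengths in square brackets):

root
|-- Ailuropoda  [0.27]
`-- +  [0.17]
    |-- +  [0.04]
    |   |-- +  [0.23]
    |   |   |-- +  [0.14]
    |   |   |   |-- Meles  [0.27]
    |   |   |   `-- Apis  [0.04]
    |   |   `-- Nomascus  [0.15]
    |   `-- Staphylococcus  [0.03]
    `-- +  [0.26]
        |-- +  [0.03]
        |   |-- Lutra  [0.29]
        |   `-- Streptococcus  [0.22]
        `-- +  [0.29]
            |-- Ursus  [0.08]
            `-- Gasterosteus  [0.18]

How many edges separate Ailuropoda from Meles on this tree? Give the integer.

6

The MRCA of Ailuropoda and Meles is the root of the tree.
From Ailuropoda up to that node: 1 branch. From Meles up to the same node: 5 branches. Total: 1 + 5 = 6.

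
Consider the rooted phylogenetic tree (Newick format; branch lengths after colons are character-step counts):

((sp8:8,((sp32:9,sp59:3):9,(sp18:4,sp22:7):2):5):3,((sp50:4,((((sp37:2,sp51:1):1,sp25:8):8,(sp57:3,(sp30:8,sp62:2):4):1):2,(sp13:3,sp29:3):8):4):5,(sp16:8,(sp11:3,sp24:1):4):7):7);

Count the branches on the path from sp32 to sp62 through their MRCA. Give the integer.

11

The MRCA of sp32 and sp62 is the root of the tree.
From sp32 up to that node: 4 branches. From sp62 up to the same node: 7 branches. Total: 4 + 7 = 11.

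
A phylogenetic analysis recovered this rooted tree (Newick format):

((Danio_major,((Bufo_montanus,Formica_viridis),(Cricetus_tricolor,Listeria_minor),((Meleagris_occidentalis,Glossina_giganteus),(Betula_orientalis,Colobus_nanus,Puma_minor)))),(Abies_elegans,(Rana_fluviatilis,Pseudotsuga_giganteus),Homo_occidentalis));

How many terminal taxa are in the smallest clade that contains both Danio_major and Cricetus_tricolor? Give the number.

10

The MRCA of Danio_major and Cricetus_tricolor is the node subtending (Danio_major,((Bufo_montanus,Formica_viridis),(Cricetus_tricolor,Listeria_minor),((Meleagris_occidentalis,Glossina_giganteus),(Betula_orientalis,Colobus_nanus,Puma_minor)))).
That clade contains 10 terminal taxa: Betula_orientalis, Bufo_montanus, Colobus_nanus, Cricetus_tricolor, Danio_major, Formica_viridis, Glossina_giganteus, Listeria_minor, Meleagris_occidentalis, Puma_minor.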